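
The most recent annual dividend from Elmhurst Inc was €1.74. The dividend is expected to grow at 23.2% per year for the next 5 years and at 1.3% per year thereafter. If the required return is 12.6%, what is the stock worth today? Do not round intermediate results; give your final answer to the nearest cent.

€35.95

D_1 = 2.14368
D_2 = 2.64101
D_3 = 3.25373
D_4 = 4.00859
D_5 = 4.93859
Terminal value at year 5: TV = D_5×(1+g_2)/(r−g_2) = 5.00279/0.113 = 44.27247
P_0 = D_1/(1+r)^1 + D_2/(1+r)^2 + D_3/(1+r)^3 + D_4/(1+r)^4 + D_5/(1+r)^5 + TV/(1+r)^5
    = 1.90380 + 2.08302 + 2.27911 + 2.49367 + 2.72842 + 24.45918 = 35.94720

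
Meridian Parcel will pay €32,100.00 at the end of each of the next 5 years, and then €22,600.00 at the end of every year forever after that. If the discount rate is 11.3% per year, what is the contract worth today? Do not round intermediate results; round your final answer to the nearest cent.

€234847.65

PV of 5-year annuity: €32,100.00 × [1 − (1+0.113)^−5] / 0.113 = 117748.38723
Perpetuity value at year 5: €22,600.00 / 0.113 = 200000.00000
PV of perpetuity: 200000.00000 / (1+0.113)^5 = 117099.26631
Total PV = 117748.38723 + 117099.26631 = 234847.65354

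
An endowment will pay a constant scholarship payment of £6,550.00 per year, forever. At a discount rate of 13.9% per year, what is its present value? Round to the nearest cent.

Level perpetuity: PV = C / r = £6,550.00 / 0.139 = £47,122.30

£47122.30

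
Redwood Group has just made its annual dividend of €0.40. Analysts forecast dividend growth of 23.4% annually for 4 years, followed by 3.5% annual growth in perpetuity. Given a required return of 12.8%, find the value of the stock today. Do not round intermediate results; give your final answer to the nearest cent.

€8.39

D_1 = 0.49360
D_2 = 0.60910
D_3 = 0.75163
D_4 = 0.92751
Terminal value at year 4: TV = D_4×(1+g_2)/(r−g_2) = 0.95998/0.093 = 10.32234
P_0 = D_1/(1+r)^1 + D_2/(1+r)^2 + D_3/(1+r)^3 + D_4/(1+r)^4 + TV/(1+r)^4
    = 0.43759 + 0.47871 + 0.52369 + 0.57291 + 6.37590 = 8.38880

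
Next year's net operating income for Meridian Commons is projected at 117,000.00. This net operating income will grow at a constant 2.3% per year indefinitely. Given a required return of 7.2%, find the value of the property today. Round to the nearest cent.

2387755.10

Growing perpetuity: P = D₁ / (r − g) = 117,000.0000 / (0.072 − 0.023) = 2,387,755.10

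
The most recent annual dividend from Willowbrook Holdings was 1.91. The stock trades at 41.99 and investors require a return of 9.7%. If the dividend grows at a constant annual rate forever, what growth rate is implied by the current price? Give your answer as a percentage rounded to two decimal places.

4.93%

P = D₀(1+g)/(r−g) ⇒ P(r−g) = D₀(1+g) ⇒ g(P+D₀) = P·r − D₀
g = (P·r − D₀)/(P + D₀) = (41.99×0.097 − 1.91) / (41.99 + 1.91) = 0.049272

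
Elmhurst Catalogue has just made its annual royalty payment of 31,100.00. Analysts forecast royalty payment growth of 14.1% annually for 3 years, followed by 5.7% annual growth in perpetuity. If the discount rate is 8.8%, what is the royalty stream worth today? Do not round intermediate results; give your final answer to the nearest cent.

D_1 = 35485.10000
D_2 = 40488.49910
D_3 = 46197.37747
Terminal value at year 3: TV = D_3×(1+g_2)/(r−g_2) = 48830.62799/0.031 = 1575181.54803
P_0 = D_1/(1+r)^1 + D_2/(1+r)^2 + D_3/(1+r)^3 + TV/(1+r)^3
    = 32614.98162 + 34203.76289 + 35869.93884 + 1223049.20500 = 1325737.88835

1325737.89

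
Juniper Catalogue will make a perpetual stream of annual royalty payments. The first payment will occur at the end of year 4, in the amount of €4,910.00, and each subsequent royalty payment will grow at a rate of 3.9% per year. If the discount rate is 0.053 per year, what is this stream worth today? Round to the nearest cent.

€300378.15

Value at end of year 3: C₁ / (r − g) = €4,910.00 / (0.053 − 0.039) = €350,714.2857
Discount to today: PV = €350,714.2857 / (1 + 0.053)^3 = €350,714.2857 / 1.167576 = €300,378.15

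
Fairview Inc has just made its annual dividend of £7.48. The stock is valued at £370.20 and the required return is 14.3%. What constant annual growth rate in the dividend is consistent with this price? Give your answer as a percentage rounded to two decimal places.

12.04%

P = D₀(1+g)/(r−g) ⇒ P(r−g) = D₀(1+g) ⇒ g(P+D₀) = P·r − D₀
g = (P·r − D₀)/(P + D₀) = (£370.20×0.143 − £7.48) / (£370.20 + £7.48) = 0.120363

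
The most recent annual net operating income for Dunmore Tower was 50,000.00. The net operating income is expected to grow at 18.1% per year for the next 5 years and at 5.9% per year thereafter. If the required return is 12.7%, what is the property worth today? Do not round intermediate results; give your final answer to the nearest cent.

D_1 = 59050.00000
D_2 = 69738.05000
D_3 = 82360.63705
D_4 = 97267.91236
D_5 = 114873.40449
Terminal value at year 5: TV = D_5×(1+g_2)/(r−g_2) = 121650.93536/0.068 = 1788984.34349
P_0 = D_1/(1+r)^1 + D_2/(1+r)^2 + D_3/(1+r)^3 + D_4/(1+r)^4 + D_5/(1+r)^5 + TV/(1+r)^5
    = 52395.74091 + 54906.27330 + 57537.09740 + 60293.97695 + 63182.95189 + 983981.55961 = 1272297.60006

1272297.60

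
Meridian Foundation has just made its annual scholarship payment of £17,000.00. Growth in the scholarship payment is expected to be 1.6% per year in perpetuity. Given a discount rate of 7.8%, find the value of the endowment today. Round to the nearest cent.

£278580.65

D₁ = D₀ × (1 + g) = £17,000.00 × 1.016 = £17,272.0000
Growing perpetuity: P = D₁ / (r − g) = £17,272.0000 / (0.078 − 0.016) = £278,580.65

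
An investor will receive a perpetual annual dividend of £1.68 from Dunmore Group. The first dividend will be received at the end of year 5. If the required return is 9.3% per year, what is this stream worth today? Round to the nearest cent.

£12.66

Value at end of year 4: C / r = £1.68 / 0.093 = £18.0645
Discount to today: PV = £18.0645 / (1 + 0.093)^4 = £18.0645 / 1.427186 = £12.66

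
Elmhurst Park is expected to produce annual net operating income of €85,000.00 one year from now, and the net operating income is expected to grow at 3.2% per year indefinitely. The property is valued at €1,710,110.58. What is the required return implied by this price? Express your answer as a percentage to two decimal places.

P = D₁/(r − g) ⇒ r = D₁/P + g = €85,000.0000/€1,710,110.58 + 0.032 = 0.049704 + 0.032 = 0.081704

8.17%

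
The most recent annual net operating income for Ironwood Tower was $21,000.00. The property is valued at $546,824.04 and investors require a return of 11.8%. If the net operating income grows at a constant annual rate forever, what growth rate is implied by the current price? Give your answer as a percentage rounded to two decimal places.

7.67%

P = D₀(1+g)/(r−g) ⇒ P(r−g) = D₀(1+g) ⇒ g(P+D₀) = P·r − D₀
g = (P·r − D₀)/(P + D₀) = ($546,824.04×0.118 − $21,000.00) / ($546,824.04 + $21,000.00) = 0.076653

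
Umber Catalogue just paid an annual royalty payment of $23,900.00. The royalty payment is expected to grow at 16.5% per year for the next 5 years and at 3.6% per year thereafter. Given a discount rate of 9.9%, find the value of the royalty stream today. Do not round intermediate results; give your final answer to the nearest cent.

D_1 = 27843.50000
D_2 = 32437.67750
D_3 = 37789.89429
D_4 = 44025.22684
D_5 = 51289.38927
Terminal value at year 5: TV = D_5×(1+g_2)/(r−g_2) = 53135.80729/0.063 = 843425.51251
P_0 = D_1/(1+r)^1 + D_2/(1+r)^2 + D_3/(1+r)^3 + D_4/(1+r)^4 + D_5/(1+r)^5 + TV/(1+r)^5
    = 25335.30482 + 26856.80630 + 28469.68092 + 30179.41608 + 31991.82870 + 526087.84966 = 668920.88647

$668920.89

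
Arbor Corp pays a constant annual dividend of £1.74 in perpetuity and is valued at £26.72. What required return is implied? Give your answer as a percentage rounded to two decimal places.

6.51%

P = C/r ⇒ r = C/P = £1.74/£26.72 = 0.065120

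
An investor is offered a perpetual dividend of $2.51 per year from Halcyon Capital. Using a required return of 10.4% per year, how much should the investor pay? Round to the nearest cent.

$24.13

Level perpetuity: PV = C / r = $2.51 / 0.104 = $24.13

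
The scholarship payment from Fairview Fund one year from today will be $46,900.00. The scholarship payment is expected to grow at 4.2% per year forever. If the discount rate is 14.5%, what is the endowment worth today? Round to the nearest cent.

$455339.81

Growing perpetuity: P = D₁ / (r − g) = $46,900.0000 / (0.145 − 0.042) = $455,339.81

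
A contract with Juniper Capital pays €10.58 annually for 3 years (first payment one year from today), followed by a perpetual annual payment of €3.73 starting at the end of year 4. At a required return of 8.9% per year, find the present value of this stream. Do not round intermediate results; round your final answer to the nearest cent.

€59.28

PV of 3-year annuity: €10.58 × [1 − (1+0.089)^−3] / 0.089 = 26.82890
Perpetuity value at year 3: €3.73 / 0.089 = 41.91011
PV of perpetuity: 41.91011 / (1+0.089)^3 = 32.45153
Total PV = 26.82890 + 32.45153 = 59.28043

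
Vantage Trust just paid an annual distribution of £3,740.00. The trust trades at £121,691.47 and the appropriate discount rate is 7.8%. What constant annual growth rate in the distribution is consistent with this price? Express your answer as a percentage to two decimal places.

4.59%

P = D₀(1+g)/(r−g) ⇒ P(r−g) = D₀(1+g) ⇒ g(P+D₀) = P·r − D₀
g = (P·r − D₀)/(P + D₀) = (£121,691.47×0.078 − £3,740.00) / (£121,691.47 + £3,740.00) = 0.045857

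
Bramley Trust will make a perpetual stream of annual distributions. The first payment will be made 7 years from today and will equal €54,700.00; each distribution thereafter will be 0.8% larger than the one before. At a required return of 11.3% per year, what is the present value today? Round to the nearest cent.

€274048.26

Value at end of year 6: C₁ / (r − g) = €54,700.00 / (0.113 − 0.008) = €520,952.3810
Discount to today: PV = €520,952.3810 / (1 + 0.113)^6 = €520,952.3810 / 1.900951 = €274,048.26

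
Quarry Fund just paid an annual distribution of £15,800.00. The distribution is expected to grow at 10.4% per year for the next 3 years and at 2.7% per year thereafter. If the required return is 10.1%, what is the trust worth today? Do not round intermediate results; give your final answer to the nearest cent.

D_1 = 17443.20000
D_2 = 19257.29280
D_3 = 21260.05125
Terminal value at year 3: TV = D_3×(1+g_2)/(r−g_2) = 21834.07263/0.074 = 295055.03561
P_0 = D_1/(1+r)^1 + D_2/(1+r)^2 + D_3/(1+r)^3 + TV/(1+r)^3
    = 15843.05177 + 15886.22085 + 15929.50755 + 221075.73323 = 268734.51340

£268734.51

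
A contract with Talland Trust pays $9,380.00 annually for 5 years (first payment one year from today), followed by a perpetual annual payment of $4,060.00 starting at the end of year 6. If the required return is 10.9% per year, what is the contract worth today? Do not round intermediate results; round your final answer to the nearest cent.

PV of 5-year annuity: $9,380.00 × [1 − (1+0.109)^−5] / 0.109 = 34754.89886
Perpetuity value at year 5: $4,060.00 / 0.109 = 37247.70642
PV of perpetuity: 37247.70642 / (1+0.109)^5 = 22204.54124
Total PV = 34754.89886 + 22204.54124 = 56959.44010

$56959.44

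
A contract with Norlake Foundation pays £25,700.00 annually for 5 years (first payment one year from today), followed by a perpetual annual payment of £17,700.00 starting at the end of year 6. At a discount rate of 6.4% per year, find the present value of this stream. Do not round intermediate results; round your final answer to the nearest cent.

£309897.85

PV of 5-year annuity: £25,700.00 × [1 − (1+0.064)^−5] / 0.064 = 107089.81955
Perpetuity value at year 5: £17,700.00 / 0.064 = 276562.50000
PV of perpetuity: 276562.50000 / (1+0.064)^5 = 202808.03284
Total PV = 107089.81955 + 202808.03284 = 309897.85239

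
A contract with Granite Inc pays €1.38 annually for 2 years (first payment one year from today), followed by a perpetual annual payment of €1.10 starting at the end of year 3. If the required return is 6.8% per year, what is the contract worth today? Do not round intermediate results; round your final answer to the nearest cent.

PV of 2-year annuity: €1.38 × [1 − (1+0.068)^−2] / 0.068 = 2.50200
Perpetuity value at year 2: €1.10 / 0.068 = 16.17647
PV of perpetuity: 16.17647 / (1+0.068)^2 = 14.18212
Total PV = 2.50200 + 14.18212 = 16.68412

€16.68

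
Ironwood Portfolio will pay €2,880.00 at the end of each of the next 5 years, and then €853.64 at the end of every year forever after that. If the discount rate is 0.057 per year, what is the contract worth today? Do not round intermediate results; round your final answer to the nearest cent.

PV of 5-year annuity: €2,880.00 × [1 − (1+0.057)^−5] / 0.057 = 12231.26097
Perpetuity value at year 5: €853.64 / 0.057 = 14976.14035
PV of perpetuity: 14976.14035 / (1+0.057)^5 = 11350.76062
Total PV = 12231.26097 + 11350.76062 = 23582.02159

€23582.02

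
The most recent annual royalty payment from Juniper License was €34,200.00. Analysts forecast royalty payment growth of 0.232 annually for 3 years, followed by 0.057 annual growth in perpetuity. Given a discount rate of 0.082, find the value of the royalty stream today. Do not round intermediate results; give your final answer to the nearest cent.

€2268342.62

D_1 = 42134.40000
D_2 = 51909.58080
D_3 = 63952.60355
Terminal value at year 3: TV = D_3×(1+g_2)/(r−g_2) = 67597.90195/0.025 = 2703916.07791
P_0 = D_1/(1+r)^1 + D_2/(1+r)^2 + D_3/(1+r)^3 + TV/(1+r)^3
    = 38941.21996 + 44339.72550 + 50486.63754 + 2134575.03526 = 2268342.61826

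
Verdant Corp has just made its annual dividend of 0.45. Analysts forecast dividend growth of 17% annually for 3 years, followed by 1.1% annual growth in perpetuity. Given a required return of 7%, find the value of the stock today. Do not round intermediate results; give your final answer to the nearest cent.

11.70

D_1 = 0.52650
D_2 = 0.61601
D_3 = 0.72073
Terminal value at year 3: TV = D_3×(1+g_2)/(r−g_2) = 0.72865/0.059 = 12.35006
P_0 = D_1/(1+r)^1 + D_2/(1+r)^2 + D_3/(1+r)^3 + TV/(1+r)^3
    = 0.49206 + 0.53804 + 0.58833 + 10.08133 = 11.69976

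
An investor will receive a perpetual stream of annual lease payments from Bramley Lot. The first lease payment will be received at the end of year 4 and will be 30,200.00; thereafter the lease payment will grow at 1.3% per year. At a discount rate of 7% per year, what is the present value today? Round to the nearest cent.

Value at end of year 3: C₁ / (r − g) = 30,200.00 / (0.07 − 0.013) = 529,824.5614
Discount to today: PV = 529,824.5614 / (1 + 0.07)^3 = 529,824.5614 / 1.225043 = 432,494.66

432494.66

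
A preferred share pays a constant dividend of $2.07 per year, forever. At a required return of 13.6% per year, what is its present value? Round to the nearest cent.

$15.22

Level perpetuity: PV = C / r = $2.07 / 0.136 = $15.22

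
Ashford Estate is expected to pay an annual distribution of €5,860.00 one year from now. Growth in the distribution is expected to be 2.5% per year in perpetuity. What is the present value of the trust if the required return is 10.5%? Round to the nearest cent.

Growing perpetuity: P = D₁ / (r − g) = €5,860.0000 / (0.105 − 0.025) = €73,250.00

€73250.00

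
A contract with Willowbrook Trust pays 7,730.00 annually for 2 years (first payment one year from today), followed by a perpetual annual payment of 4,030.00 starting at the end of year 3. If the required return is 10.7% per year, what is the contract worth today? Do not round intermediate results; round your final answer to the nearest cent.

PV of 2-year annuity: 7,730.00 × [1 − (1+0.107)^−2] / 0.107 = 13290.72854
Perpetuity value at year 2: 4,030.00 / 0.107 = 37663.55140
PV of perpetuity: 37663.55140 / (1+0.107)^2 = 30734.49111
Total PV = 13290.72854 + 30734.49111 = 44025.21966

44025.22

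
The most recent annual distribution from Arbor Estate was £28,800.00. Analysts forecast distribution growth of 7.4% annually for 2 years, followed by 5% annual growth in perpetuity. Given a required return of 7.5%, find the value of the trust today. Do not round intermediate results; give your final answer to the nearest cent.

£1264870.28

D_1 = 30931.20000
D_2 = 33220.10880
Terminal value at year 2: TV = D_2×(1+g_2)/(r−g_2) = 34881.11424/0.025 = 1395244.56960
P_0 = D_1/(1+r)^1 + D_2/(1+r)^2 + TV/(1+r)^2
    = 28773.20930 + 28746.44353 + 1207350.62810 = 1264870.28093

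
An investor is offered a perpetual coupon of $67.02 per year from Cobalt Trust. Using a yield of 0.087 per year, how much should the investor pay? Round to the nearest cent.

Level perpetuity: PV = C / r = $67.02 / 0.087 = $770.34

$770.34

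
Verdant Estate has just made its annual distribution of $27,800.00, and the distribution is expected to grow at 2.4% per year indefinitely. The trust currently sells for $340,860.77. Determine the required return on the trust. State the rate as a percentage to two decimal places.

10.75%

D₁ = $27,800.00 × 1.024 = $28,467.2000
P = D₁/(r − g) ⇒ r = D₁/P + g = $28,467.2000/$340,860.77 + 0.024 = 0.083516 + 0.024 = 0.107516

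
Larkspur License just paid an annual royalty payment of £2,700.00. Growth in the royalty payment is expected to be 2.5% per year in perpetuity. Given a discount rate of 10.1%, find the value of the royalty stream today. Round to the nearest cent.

D₁ = D₀ × (1 + g) = £2,700.00 × 1.025 = £2,767.5000
Growing perpetuity: P = D₁ / (r − g) = £2,767.5000 / (0.101 − 0.025) = £36,414.47

£36414.47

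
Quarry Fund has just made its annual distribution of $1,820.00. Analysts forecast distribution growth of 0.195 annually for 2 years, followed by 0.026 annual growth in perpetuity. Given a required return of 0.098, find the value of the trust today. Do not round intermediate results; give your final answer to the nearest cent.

D_1 = 2174.90000
D_2 = 2599.00550
Terminal value at year 2: TV = D_2×(1+g_2)/(r−g_2) = 2666.57964/0.072 = 37035.82837
P_0 = D_1/(1+r)^1 + D_2/(1+r)^2 + TV/(1+r)^2
    = 1980.78324 + 2155.77047 + 30719.72918 = 34856.28289

$34856.28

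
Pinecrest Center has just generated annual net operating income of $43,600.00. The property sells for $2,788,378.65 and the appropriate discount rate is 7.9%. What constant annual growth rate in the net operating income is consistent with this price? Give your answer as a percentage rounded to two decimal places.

6.24%

P = D₀(1+g)/(r−g) ⇒ P(r−g) = D₀(1+g) ⇒ g(P+D₀) = P·r − D₀
g = (P·r − D₀)/(P + D₀) = ($2,788,378.65×0.079 − $43,600.00) / ($2,788,378.65 + $43,600.00) = 0.062388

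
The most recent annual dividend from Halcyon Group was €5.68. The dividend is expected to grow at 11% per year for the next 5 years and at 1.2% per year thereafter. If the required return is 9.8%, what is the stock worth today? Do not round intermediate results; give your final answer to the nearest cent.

D_1 = 6.30480
D_2 = 6.99833
D_3 = 7.76814
D_4 = 8.62264
D_5 = 9.57113
Terminal value at year 5: TV = D_5×(1+g_2)/(r−g_2) = 9.68598/0.086 = 112.62772
P_0 = D_1/(1+r)^1 + D_2/(1+r)^2 + D_3/(1+r)^3 + D_4/(1+r)^4 + D_5/(1+r)^5 + TV/(1+r)^5
    = 5.74208 + 5.80483 + 5.86827 + 5.93241 + 5.99724 + 70.57219 = 99.91702

€99.92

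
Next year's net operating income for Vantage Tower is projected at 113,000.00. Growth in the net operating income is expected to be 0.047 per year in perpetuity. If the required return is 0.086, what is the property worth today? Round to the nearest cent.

2897435.90

Growing perpetuity: P = D₁ / (r − g) = 113,000.0000 / (0.086 − 0.047) = 2,897,435.90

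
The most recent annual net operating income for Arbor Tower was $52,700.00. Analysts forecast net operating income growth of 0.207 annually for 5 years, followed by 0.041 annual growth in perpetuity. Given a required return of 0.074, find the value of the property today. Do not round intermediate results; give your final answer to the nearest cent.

$3359449.31

D_1 = 63608.90000
D_2 = 76775.94230
D_3 = 92668.56236
D_4 = 111850.95476
D_5 = 135004.10240
Terminal value at year 5: TV = D_5×(1+g_2)/(r−g_2) = 140539.27060/0.033 = 4258765.77571
P_0 = D_1/(1+r)^1 + D_2/(1+r)^2 + D_3/(1+r)^3 + D_4/(1+r)^4 + D_5/(1+r)^5 + TV/(1+r)^5
    = 59226.16387 + 66560.50260 + 74803.09743 + 84066.42328 + 94476.88352 + 2980316.23453 = 3359449.30523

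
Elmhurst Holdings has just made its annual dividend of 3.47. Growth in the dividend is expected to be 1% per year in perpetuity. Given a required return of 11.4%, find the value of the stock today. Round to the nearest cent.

D₁ = D₀ × (1 + g) = 3.47 × 1.01 = 3.5047
Growing perpetuity: P = D₁ / (r − g) = 3.5047 / (0.114 − 0.01) = 33.70

33.70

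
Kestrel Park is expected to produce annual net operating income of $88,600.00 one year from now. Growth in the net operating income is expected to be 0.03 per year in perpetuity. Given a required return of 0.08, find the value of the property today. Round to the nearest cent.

Growing perpetuity: P = D₁ / (r − g) = $88,600.0000 / (0.08 − 0.03) = $1,772,000.00

$1772000.00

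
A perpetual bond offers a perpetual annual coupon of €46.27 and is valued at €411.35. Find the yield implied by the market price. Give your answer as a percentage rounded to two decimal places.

P = C/r ⇒ r = C/P = €46.27/€411.35 = 0.112483

11.25%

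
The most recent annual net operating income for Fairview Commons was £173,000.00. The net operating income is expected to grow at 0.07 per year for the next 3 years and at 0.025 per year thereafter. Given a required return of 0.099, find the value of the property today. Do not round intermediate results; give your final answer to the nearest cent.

£2703637.00

D_1 = 185110.00000
D_2 = 198067.70000
D_3 = 211932.43900
Terminal value at year 3: TV = D_3×(1+g_2)/(r−g_2) = 217230.74998/0.074 = 2935550.67534
P_0 = D_1/(1+r)^1 + D_2/(1+r)^2 + D_3/(1+r)^3 + TV/(1+r)^3
    = 168434.94086 + 163990.34278 + 159663.02709 + 2211548.68608 = 2703636.99681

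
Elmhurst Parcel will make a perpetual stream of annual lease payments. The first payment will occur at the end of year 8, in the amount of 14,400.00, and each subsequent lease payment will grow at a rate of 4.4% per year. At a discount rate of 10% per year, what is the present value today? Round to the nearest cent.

Value at end of year 7: C₁ / (r − g) = 14,400.00 / (0.1 − 0.044) = 257,142.8571
Discount to today: PV = 257,142.8571 / (1 + 0.1)^7 = 257,142.8571 / 1.948717 = 131,954.94

131954.94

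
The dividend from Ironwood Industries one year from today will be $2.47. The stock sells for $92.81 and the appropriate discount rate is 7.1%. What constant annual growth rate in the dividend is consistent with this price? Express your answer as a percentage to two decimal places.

P = D₁/(r−g) ⇒ g = r − D₁/P = 0.071 − $2.47/$92.81 = 0.044386

4.44%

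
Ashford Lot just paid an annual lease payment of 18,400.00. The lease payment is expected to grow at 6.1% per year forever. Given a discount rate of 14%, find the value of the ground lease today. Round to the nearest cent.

D₁ = D₀ × (1 + g) = 18,400.00 × 1.061 = 19,522.4000
Growing perpetuity: P = D₁ / (r − g) = 19,522.4000 / (0.14 − 0.061) = 247,118.99

247118.99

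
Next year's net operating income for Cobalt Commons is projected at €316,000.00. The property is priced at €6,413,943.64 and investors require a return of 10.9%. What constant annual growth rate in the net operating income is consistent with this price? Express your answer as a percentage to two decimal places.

P = D₁/(r−g) ⇒ g = r − D₁/P = 0.109 − €316,000.00/€6,413,943.64 = 0.059732

5.97%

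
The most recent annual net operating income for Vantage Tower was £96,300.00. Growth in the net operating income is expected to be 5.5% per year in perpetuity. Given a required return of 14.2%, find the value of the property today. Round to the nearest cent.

£1167775.86

D₁ = D₀ × (1 + g) = £96,300.00 × 1.055 = £101,596.5000
Growing perpetuity: P = D₁ / (r − g) = £101,596.5000 / (0.142 − 0.055) = £1,167,775.86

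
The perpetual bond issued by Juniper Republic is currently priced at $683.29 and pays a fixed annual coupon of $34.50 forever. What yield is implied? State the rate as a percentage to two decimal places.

5.05%

P = C/r ⇒ r = C/P = $34.50/$683.29 = 0.050491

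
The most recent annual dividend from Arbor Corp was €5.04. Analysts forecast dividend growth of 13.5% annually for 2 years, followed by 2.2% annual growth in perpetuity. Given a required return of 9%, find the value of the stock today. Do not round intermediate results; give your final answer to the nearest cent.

D_1 = 5.72040
D_2 = 6.49265
Terminal value at year 2: TV = D_2×(1+g_2)/(r−g_2) = 6.63549/0.068 = 97.58077
P_0 = D_1/(1+r)^1 + D_2/(1+r)^2 + TV/(1+r)^2
    = 5.24807 + 5.46474 + 82.13178 = 92.84459

€92.84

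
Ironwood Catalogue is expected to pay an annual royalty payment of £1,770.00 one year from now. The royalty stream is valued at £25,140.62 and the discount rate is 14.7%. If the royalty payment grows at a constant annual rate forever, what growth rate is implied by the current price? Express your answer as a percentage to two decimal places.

P = D₁/(r−g) ⇒ g = r − D₁/P = 0.147 − £1,770.00/£25,140.62 = 0.076596

7.66%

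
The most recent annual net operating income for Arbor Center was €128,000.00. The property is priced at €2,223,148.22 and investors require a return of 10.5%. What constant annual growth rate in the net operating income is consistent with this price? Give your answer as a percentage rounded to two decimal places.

P = D₀(1+g)/(r−g) ⇒ P(r−g) = D₀(1+g) ⇒ g(P+D₀) = P·r − D₀
g = (P·r − D₀)/(P + D₀) = (€2,223,148.22×0.105 − €128,000.00) / (€2,223,148.22 + €128,000.00) = 0.044842

4.48%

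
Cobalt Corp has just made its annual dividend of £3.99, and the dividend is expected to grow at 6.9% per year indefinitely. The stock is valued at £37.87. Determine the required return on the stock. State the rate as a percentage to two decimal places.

18.16%

D₁ = £3.99 × 1.069 = £4.2653
P = D₁/(r − g) ⇒ r = D₁/P + g = £4.2653/£37.87 + 0.069 = 0.112630 + 0.069 = 0.181630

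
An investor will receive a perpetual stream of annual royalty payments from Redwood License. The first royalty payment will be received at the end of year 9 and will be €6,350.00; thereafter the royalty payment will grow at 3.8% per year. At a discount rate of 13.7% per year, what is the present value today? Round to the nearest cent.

Value at end of year 8: C₁ / (r − g) = €6,350.00 / (0.137 − 0.038) = €64,141.4141
Discount to today: PV = €64,141.4141 / (1 + 0.137)^8 = €64,141.4141 / 2.793082 = €22,964.38

€22964.38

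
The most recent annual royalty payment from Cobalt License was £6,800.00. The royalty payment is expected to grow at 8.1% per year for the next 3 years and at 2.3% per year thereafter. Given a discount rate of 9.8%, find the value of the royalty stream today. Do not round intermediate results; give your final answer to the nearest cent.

£108285.01

D_1 = 7350.80000
D_2 = 7946.21480
D_3 = 8589.85820
Terminal value at year 3: TV = D_3×(1+g_2)/(r−g_2) = 8787.42494/0.075 = 117165.66583
P_0 = D_1/(1+r)^1 + D_2/(1+r)^2 + D_3/(1+r)^3 + TV/(1+r)^3
    = 6694.71767 + 6591.06539 + 6489.01793 + 88510.20458 = 108285.00557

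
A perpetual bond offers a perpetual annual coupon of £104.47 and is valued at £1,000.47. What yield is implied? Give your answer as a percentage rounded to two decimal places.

P = C/r ⇒ r = C/P = £104.47/£1,000.47 = 0.104421

10.44%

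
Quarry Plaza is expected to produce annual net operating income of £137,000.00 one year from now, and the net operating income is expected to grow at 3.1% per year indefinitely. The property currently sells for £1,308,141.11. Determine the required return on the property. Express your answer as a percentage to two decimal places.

13.57%

P = D₁/(r − g) ⇒ r = D₁/P + g = £137,000.0000/£1,308,141.11 + 0.031 = 0.104729 + 0.031 = 0.135729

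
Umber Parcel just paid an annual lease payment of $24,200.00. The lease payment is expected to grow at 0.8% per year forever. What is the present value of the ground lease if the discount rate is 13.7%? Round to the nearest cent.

D₁ = D₀ × (1 + g) = $24,200.00 × 1.008 = $24,393.6000
Growing perpetuity: P = D₁ / (r − g) = $24,393.6000 / (0.137 − 0.008) = $189,097.67

$189097.67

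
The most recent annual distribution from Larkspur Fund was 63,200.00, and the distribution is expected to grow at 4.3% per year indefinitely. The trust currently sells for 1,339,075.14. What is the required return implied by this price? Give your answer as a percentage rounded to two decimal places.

D₁ = 63,200.00 × 1.043 = 65,917.6000
P = D₁/(r − g) ⇒ r = D₁/P + g = 65,917.6000/1,339,075.14 + 0.043 = 0.049226 + 0.043 = 0.092226

9.22%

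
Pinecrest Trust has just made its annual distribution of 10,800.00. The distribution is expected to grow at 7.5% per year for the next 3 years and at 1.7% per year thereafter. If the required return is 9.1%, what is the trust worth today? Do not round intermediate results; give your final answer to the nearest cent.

173451.02

D_1 = 11610.00000
D_2 = 12480.75000
D_3 = 13416.80625
Terminal value at year 3: TV = D_3×(1+g_2)/(r−g_2) = 13644.89196/0.074 = 184390.43184
P_0 = D_1/(1+r)^1 + D_2/(1+r)^2 + D_3/(1+r)^3 + TV/(1+r)^3
    = 10641.61320 + 10485.54921 + 10331.77397 + 141992.08281 = 173451.01919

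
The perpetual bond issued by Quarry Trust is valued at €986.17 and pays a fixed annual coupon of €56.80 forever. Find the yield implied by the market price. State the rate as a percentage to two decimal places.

P = C/r ⇒ r = C/P = €56.80/€986.17 = 0.057597

5.76%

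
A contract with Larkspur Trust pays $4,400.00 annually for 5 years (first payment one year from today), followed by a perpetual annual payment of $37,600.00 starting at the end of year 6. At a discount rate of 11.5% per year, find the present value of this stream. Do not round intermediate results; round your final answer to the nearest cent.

$205780.58

PV of 5-year annuity: $4,400.00 × [1 − (1+0.115)^−5] / 0.115 = 16059.46253
Perpetuity value at year 5: $37,600.00 / 0.115 = 326956.52174
PV of perpetuity: 326956.52174 / (1+0.115)^5 = 189721.11469
Total PV = 16059.46253 + 189721.11469 = 205780.57722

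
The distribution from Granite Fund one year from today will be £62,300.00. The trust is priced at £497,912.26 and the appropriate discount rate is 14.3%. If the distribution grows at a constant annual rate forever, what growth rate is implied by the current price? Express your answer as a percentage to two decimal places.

1.79%

P = D₁/(r−g) ⇒ g = r − D₁/P = 0.143 − £62,300.00/£497,912.26 = 0.017878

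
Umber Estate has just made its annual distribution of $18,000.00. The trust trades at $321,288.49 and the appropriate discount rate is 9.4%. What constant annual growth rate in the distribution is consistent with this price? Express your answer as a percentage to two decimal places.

3.60%

P = D₀(1+g)/(r−g) ⇒ P(r−g) = D₀(1+g) ⇒ g(P+D₀) = P·r − D₀
g = (P·r − D₀)/(P + D₀) = ($321,288.49×0.094 − $18,000.00) / ($321,288.49 + $18,000.00) = 0.035961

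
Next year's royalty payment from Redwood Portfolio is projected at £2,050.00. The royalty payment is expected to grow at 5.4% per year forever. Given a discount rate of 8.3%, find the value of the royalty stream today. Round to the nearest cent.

Growing perpetuity: P = D₁ / (r − g) = £2,050.0000 / (0.083 − 0.054) = £70,689.66

£70689.66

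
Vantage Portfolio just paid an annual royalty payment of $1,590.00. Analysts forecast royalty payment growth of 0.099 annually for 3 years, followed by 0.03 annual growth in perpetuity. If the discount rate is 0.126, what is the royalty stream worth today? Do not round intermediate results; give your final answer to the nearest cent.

$20406.26

D_1 = 1747.41000
D_2 = 1920.40359
D_3 = 2110.52355
Terminal value at year 3: TV = D_3×(1+g_2)/(r−g_2) = 2173.83925/0.096 = 22644.15887
P_0 = D_1/(1+r)^1 + D_2/(1+r)^2 + D_3/(1+r)^3 + TV/(1+r)^3
    = 1551.87389 + 1514.66199 + 1478.34239 + 15861.38189 = 20406.26017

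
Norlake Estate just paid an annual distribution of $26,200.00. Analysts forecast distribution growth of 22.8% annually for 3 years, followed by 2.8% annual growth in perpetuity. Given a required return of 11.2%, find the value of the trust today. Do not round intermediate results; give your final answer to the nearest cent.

$527981.87

D_1 = 32173.60000
D_2 = 39509.18080
D_3 = 48517.27402
Terminal value at year 3: TV = D_3×(1+g_2)/(r−g_2) = 49875.75770/0.084 = 593759.02018
P_0 = D_1/(1+r)^1 + D_2/(1+r)^2 + D_3/(1+r)^3 + TV/(1+r)^3
    = 28933.09353 + 31951.29393 + 35284.34258 + 431813.14486 = 527981.87489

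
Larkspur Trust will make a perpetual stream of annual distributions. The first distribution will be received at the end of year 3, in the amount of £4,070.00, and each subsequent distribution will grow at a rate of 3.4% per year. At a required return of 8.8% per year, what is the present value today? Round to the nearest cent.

£63671.17

Value at end of year 2: C₁ / (r − g) = £4,070.00 / (0.088 − 0.034) = £75,370.3704
Discount to today: PV = £75,370.3704 / (1 + 0.088)^2 = £75,370.3704 / 1.183744 = £63,671.17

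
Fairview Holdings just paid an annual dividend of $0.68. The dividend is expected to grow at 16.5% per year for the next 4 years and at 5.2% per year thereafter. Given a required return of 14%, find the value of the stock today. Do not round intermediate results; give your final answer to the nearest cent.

D_1 = 0.79220
D_2 = 0.92291
D_3 = 1.07519
D_4 = 1.25260
Terminal value at year 4: TV = D_4×(1+g_2)/(r−g_2) = 1.31774/0.088 = 14.97427
P_0 = D_1/(1+r)^1 + D_2/(1+r)^2 + D_3/(1+r)^3 + D_4/(1+r)^4 + TV/(1+r)^4
    = 0.69491 + 0.71015 + 0.72573 + 0.74164 + 8.86597 = 11.73840

$11.74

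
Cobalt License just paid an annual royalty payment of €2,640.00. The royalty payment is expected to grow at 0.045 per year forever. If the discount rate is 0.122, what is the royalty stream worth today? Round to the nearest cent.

D₁ = D₀ × (1 + g) = €2,640.00 × 1.045 = €2,758.8000
Growing perpetuity: P = D₁ / (r − g) = €2,758.8000 / (0.122 − 0.045) = €35,828.57

€35828.57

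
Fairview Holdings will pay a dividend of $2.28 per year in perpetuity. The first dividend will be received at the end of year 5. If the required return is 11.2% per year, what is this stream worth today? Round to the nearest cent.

Value at end of year 4: C / r = $2.28 / 0.112 = $20.3571
Discount to today: PV = $20.3571 / (1 + 0.112)^4 = $20.3571 / 1.529041 = $13.31

$13.31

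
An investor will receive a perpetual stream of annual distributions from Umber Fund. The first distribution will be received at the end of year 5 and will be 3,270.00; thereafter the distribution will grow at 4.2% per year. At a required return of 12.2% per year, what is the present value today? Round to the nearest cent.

25792.08

Value at end of year 4: C₁ / (r − g) = 3,270.00 / (0.122 − 0.042) = 40,875.0000
Discount to today: PV = 40,875.0000 / (1 + 0.122)^4 = 40,875.0000 / 1.584789 = 25,792.08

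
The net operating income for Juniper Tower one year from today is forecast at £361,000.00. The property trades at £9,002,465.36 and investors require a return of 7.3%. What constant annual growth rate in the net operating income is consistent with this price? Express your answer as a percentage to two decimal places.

3.29%

P = D₁/(r−g) ⇒ g = r − D₁/P = 0.073 − £361,000.00/£9,002,465.36 = 0.032900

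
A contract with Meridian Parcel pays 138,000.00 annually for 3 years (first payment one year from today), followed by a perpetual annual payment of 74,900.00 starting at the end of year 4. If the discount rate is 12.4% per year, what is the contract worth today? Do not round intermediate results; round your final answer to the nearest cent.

754552.13

PV of 3-year annuity: 138,000.00 × [1 − (1+0.124)^−3] / 0.124 = 329187.66916
Perpetuity value at year 3: 74,900.00 / 0.124 = 604032.25806
PV of perpetuity: 604032.25806 / (1+0.124)^3 = 425364.45792
Total PV = 329187.66916 + 425364.45792 = 754552.12708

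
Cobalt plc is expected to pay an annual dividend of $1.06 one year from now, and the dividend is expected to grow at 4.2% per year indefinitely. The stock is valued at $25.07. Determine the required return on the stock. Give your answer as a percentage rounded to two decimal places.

8.43%

P = D₁/(r − g) ⇒ r = D₁/P + g = $1.0600/$25.07 + 0.042 = 0.042282 + 0.042 = 0.084282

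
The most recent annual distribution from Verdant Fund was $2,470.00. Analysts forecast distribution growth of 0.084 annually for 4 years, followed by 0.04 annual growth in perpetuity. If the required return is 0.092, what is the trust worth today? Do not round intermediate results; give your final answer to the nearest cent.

D_1 = 2677.48000
D_2 = 2902.38832
D_3 = 3146.18894
D_4 = 3410.46881
Terminal value at year 4: TV = D_4×(1+g_2)/(r−g_2) = 3546.88756/0.052 = 68209.37619
P_0 = D_1/(1+r)^1 + D_2/(1+r)^2 + D_3/(1+r)^3 + D_4/(1+r)^4 + TV/(1+r)^4
    = 2451.90476 + 2433.94209 + 2416.11101 + 2398.41057 + 47968.21130 = 57668.57973

$57668.58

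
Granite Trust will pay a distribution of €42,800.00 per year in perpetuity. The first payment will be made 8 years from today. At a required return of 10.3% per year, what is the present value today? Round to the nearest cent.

€209207.84

Value at end of year 7: C / r = €42,800.00 / 0.103 = €415,533.9806
Discount to today: PV = €415,533.9806 / (1 + 0.103)^7 = €415,533.9806 / 1.986226 = €209,207.84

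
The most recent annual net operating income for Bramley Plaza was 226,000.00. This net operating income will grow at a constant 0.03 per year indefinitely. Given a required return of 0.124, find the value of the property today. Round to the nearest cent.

2476382.98

D₁ = D₀ × (1 + g) = 226,000.00 × 1.03 = 232,780.0000
Growing perpetuity: P = D₁ / (r − g) = 232,780.0000 / (0.124 − 0.03) = 2,476,382.98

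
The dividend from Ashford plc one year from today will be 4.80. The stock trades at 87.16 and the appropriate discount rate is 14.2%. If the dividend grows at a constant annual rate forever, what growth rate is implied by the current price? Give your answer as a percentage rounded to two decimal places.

8.69%

P = D₁/(r−g) ⇒ g = r − D₁/P = 0.142 − 4.80/87.16 = 0.086929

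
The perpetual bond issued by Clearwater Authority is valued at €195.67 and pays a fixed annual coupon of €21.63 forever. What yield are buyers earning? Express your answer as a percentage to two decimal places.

11.05%

P = C/r ⇒ r = C/P = €21.63/€195.67 = 0.110543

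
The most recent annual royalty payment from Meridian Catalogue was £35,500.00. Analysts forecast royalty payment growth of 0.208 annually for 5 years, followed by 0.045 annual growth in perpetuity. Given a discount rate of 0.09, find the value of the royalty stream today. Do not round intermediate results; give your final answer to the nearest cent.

D_1 = 42884.00000
D_2 = 51803.87200
D_3 = 62579.07738
D_4 = 75595.52547
D_5 = 91319.39477
Terminal value at year 5: TV = D_5×(1+g_2)/(r−g_2) = 95428.76753/0.045 = 2120639.27850
P_0 = D_1/(1+r)^1 + D_2/(1+r)^2 + D_3/(1+r)^3 + D_4/(1+r)^4 + D_5/(1+r)^5 + TV/(1+r)^5
    = 39343.11927 + 43602.28264 + 48322.52975 + 53553.77609 + 59351.34084 + 1378270.02612 = 1622443.07469

£1622443.07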